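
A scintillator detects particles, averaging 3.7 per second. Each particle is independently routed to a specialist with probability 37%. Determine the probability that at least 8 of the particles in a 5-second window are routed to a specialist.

Thinning: the particles that are routed to a specialist themselves form a Poisson process with rate 0.37 × 3.7 = 1.369 per second.
Over the interval, μ = 1.369 × 5 = 6.845 (a 5-second window = 5 seconds).
P(N ≥ 8) = 1 − P(N ≤ 7) ≈ 0.3782.

0.3782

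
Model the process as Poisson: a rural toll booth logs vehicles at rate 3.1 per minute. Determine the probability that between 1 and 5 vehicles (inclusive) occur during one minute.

With mean μ = 3.1 per minute,
P(1 ≤ N ≤ 5) = Σ_{j=1}^{5} e^(−3.1) · 3.1^j/j! ≈ 0.8606.

0.8606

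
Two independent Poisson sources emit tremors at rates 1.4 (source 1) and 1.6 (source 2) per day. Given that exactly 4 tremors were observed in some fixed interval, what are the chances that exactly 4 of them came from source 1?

Given the total, each event is independently from source 1 with probability p = λ_1/(λ_1+λ_2) = 1.4/3 ≈ 0.4667.
So K ~ Binomial(4, 1.4/3): P(K = 4) = C(4,4) · (1.4/3)^4 · (1.6/3)^0 ≈ 0.0474.

0.0474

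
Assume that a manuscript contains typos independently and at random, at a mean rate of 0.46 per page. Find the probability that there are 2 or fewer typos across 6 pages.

Over the interval, μ = 0.46 × 6 = 2.76 (6 pages).
P(N ≤ 2) = Σ_{j=0}^{2} e^(−μ) μ^j/j! ≈ 0.4790.

0.4790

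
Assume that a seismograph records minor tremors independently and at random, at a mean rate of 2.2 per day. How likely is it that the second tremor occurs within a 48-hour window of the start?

0.9337

Over the interval, μ = 2.2 × 2 = 4.4 (a 48-hour window = 2 days).
The second arrival falls in the interval iff at least 2 events occur there: P(S_2 ≤ t) = P(N ≥ 2) = 1 − P(N ≤ 1) ≈ 0.9337.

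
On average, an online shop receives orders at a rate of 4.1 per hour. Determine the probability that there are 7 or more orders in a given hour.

With mean μ = 4.1 per hour,
P(N ≥ 7) = 1 − P(N ≤ 6) = 1 − Σ_{j=0}^{6} e^(−μ) μ^j/j! ≈ 0.1214.

0.1214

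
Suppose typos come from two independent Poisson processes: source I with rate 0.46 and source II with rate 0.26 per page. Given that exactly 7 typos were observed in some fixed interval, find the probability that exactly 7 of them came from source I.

0.0434

Given the total, each event is independently from source I with probability p = λ_I/(λ_I+λ_II) = 0.46/0.72 ≈ 0.6389.
So K ~ Binomial(7, 0.46/0.72): P(K = 7) = C(7,7) · (0.46/0.72)^7 · (0.26/0.72)^0 ≈ 0.0434.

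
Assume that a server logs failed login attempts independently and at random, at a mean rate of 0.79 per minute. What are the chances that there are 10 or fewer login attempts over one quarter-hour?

0.3631

Over the interval, μ = 0.79 × 15 = 11.85 (a quarter-hour = 15 minutes).
P(N ≤ 10) = Σ_{j=0}^{10} e^(−μ) μ^j/j! ≈ 0.3631.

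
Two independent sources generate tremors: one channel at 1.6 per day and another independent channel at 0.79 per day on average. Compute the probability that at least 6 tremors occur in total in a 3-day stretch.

Independent Poisson processes superpose: combined rate λ = 1.6 + 0.79 = 2.39 per day.
Over the interval, μ = 2.39 × 3 = 7.17 (a 3-day stretch = 3 days).
P(N ≥ 6) = 1 − P(N ≤ 5) ≈ 0.7205.

0.7205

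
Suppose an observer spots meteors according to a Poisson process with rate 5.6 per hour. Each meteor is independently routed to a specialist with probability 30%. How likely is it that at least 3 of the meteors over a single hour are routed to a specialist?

0.2375

Thinning: the meteors that are routed to a specialist themselves form a Poisson process with rate 0.3 × 5.6 = 1.68 per hour.
So μ = 1.68.
P(N ≥ 3) = 1 − P(N ≤ 2) ≈ 0.2375.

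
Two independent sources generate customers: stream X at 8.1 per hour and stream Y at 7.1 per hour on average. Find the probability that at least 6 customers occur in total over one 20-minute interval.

Independent Poisson processes superpose: combined rate λ = 8.1 + 7.1 = 15.2 per hour.
Over the interval, μ = 15.2 × 1/3 ≈ 5.06667 (a 20-minute interval = 1/3 hours).
P(N ≥ 6) = 1 − P(N ≤ 5) ≈ 0.3957.

0.3957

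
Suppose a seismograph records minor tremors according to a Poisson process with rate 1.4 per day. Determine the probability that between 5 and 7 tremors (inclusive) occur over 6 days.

0.3197

Over the interval, μ = 1.4 × 6 = 8.4 (6 days).
P(5 ≤ N ≤ 7) = Σ_{j=5}^{7} e^(−8.4) · 8.4^j/j! ≈ 0.3197.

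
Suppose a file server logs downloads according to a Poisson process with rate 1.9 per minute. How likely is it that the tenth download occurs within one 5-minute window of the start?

0.4782

Over the interval, μ = 1.9 × 5 = 9.5 (a 5-minute window = 5 minutes).
The tenth arrival falls in the interval iff at least 10 events occur there: P(S_10 ≤ t) = P(N ≥ 10) = 1 − P(N ≤ 9) ≈ 0.4782.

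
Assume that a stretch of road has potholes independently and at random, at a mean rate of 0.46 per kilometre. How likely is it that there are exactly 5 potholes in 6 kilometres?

0.0845

Over the interval, μ = 0.46 × 6 = 2.76 (6 kilometres).
P(N = 5) = e^(−μ) μ^5/5! = e^(−2.76) · 2.76^5/120 ≈ 0.0845.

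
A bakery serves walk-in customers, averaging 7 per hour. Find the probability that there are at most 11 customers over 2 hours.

0.2600

Over the interval, μ = 7 × 2 = 14 (2 hours).
P(N ≤ 11) = Σ_{j=0}^{11} e^(−μ) μ^j/j! ≈ 0.2600.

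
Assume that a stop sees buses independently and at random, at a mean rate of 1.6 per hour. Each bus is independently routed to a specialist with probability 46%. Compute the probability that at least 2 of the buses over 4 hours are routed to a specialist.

Thinning: the buses that are routed to a specialist themselves form a Poisson process with rate 0.46 × 1.6 = 0.736 per hour.
Over the interval, μ = 0.736 × 4 = 2.944 (4 hours).
P(N ≥ 2) = 1 − P(N ≤ 1) ≈ 0.7923.

0.7923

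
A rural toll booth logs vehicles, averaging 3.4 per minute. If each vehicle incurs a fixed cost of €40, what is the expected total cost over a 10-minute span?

€1360

E[N] = 3.4 × 10 = 34 (a 10-minute span = 10 minutes); E[cost] = 34 × €40 = €1360.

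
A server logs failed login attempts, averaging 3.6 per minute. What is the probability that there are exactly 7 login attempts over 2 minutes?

0.1486

Over the interval, μ = 3.6 × 2 = 7.2 (2 minutes).
P(N = 7) = e^(−μ) μ^7/7! = e^(−7.2) · 7.2^7/5040 ≈ 0.1486.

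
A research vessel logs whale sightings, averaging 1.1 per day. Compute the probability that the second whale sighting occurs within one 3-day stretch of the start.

0.8414

Over the interval, μ = 1.1 × 3 = 3.3 (a 3-day stretch = 3 days).
The second arrival falls in the interval iff at least 2 events occur there: P(S_2 ≤ t) = P(N ≥ 2) = 1 − P(N ≤ 1) ≈ 0.8414.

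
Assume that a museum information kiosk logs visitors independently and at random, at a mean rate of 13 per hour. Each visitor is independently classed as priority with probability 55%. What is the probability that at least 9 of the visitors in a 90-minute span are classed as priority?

0.7427

Thinning: the visitors that are classed as priority themselves form a Poisson process with rate 0.55 × 13 = 7.15 per hour.
Over the interval, μ = 7.15 × 1.5 = 10.725 (a 90-minute span = 1.5 hours).
P(N ≥ 9) = 1 − P(N ≤ 8) ≈ 0.7427.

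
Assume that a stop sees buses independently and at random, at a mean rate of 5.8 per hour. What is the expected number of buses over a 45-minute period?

4.35

E[N] = λt = 5.8 × 0.75 = 4.35 (a 45-minute period = 0.75 hours).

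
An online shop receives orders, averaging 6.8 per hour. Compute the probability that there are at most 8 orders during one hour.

0.7548

With mean μ = 6.8 per hour,
P(N ≤ 8) = Σ_{j=0}^{8} e^(−μ) μ^j/j! ≈ 0.7548.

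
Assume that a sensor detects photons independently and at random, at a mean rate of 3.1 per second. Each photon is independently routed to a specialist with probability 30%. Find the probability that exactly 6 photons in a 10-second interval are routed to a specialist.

0.0822

Thinning: the photons that are routed to a specialist themselves form a Poisson process with rate 0.3 × 3.1 = 0.93 per second.
Over the interval, μ = 0.93 × 10 = 9.3 (a 10-second interval = 10 seconds).
P(N = 6) = e^(−9.3) · 9.3^6/6! ≈ 0.0822.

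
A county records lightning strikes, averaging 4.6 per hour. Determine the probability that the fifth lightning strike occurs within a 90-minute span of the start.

Over the interval, μ = 4.6 × 1.5 = 6.9 (a 90-minute span = 1.5 hours).
The fifth arrival falls in the interval iff at least 5 events occur there: P(S_5 ≤ t) = P(N ≥ 5) = 1 − P(N ≤ 4) ≈ 0.8177.

0.8177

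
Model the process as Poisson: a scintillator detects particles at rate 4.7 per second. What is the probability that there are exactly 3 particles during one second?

With mean μ = 4.7 per second,
P(N = 3) = e^(−μ) μ^3/3! = e^(−4.7) · 4.7^3/6 ≈ 0.1574.

0.1574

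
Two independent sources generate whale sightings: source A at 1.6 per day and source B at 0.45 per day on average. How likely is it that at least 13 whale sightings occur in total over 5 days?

0.2327

Independent Poisson processes superpose: combined rate λ = 1.6 + 0.45 = 2.05 per day.
Over the interval, μ = 2.05 × 5 = 10.25 (5 days).
P(N ≥ 13) = 1 − P(N ≤ 12) ≈ 0.2327.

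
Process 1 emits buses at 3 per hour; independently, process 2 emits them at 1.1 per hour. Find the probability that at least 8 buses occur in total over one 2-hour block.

Independent Poisson processes superpose: combined rate λ = 3 + 1.1 = 4.1 per hour.
Over the interval, μ = 4.1 × 2 = 8.2 (a 2-hour block = 2 hours).
P(N ≥ 8) = 1 − P(N ≤ 7) ≈ 0.5746.

0.5746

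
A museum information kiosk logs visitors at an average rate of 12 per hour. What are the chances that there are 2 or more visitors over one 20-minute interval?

Over the interval, μ = 12 × 1/3 = 4 (a 20-minute interval = 1/3 hours).
P(N ≥ 2) = 1 − P(N ≤ 1) = 1 − Σ_{j=0}^{1} e^(−μ) μ^j/j! ≈ 0.9084.

0.9084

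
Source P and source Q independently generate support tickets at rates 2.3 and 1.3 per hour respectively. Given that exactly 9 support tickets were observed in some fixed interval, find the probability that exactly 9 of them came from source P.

Given the total, each event is independently from source P with probability p = λ_P/(λ_P+λ_Q) = 2.3/3.6 ≈ 0.6389.
So K ~ Binomial(9, 2.3/3.6): P(K = 9) = C(9,9) · (2.3/3.6)^9 · (1.3/3.6)^0 ≈ 0.0177.

0.0177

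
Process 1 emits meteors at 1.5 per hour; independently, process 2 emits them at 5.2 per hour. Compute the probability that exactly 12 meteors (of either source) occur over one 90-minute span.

Independent Poisson processes superpose: combined rate λ = 1.5 + 5.2 = 6.7 per hour.
Over the interval, μ = 6.7 × 1.5 = 10.05 (a 90-minute span = 1.5 hours).
P(N = 12) = e^(−10.05) · 10.05^12/12! ≈ 0.0957.

0.0957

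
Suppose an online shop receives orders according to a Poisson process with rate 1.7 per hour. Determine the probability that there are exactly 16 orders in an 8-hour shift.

Over the interval, μ = 1.7 × 8 = 13.6 (an 8-hour shift = 8 hours).
P(N = 16) = e^(−μ) μ^16/16! = e^(−13.6) · 13.6^16/20922789888000 ≈ 0.0812.

0.0812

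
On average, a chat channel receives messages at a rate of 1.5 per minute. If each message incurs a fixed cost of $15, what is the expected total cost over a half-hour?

$675

E[N] = 1.5 × 30 = 45 (a half-hour = 30 minutes); E[cost] = 45 × $15 = $675.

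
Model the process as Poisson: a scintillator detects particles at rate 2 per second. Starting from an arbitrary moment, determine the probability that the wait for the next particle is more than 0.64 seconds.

The wait for the next event is exponential with rate λ = 2 per second.
P(T > 0.64) = e^(−λt) = e^(−2 × 0.64) = e^(−1.28) ≈ 0.2780.

0.2780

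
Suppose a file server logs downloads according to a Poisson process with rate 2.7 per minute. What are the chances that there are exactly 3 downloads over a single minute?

With mean μ = 2.7 per minute,
P(N = 3) = e^(−μ) μ^3/3! = e^(−2.7) · 2.7^3/6 ≈ 0.2205.

0.2205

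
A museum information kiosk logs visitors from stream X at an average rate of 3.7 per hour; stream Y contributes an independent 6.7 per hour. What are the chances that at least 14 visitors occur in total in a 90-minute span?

Independent Poisson processes superpose: combined rate λ = 3.7 + 6.7 = 10.4 per hour.
Over the interval, μ = 10.4 × 1.5 = 15.6 (a 90-minute span = 1.5 hours).
P(N ≥ 14) = 1 − P(N ≤ 13) ≈ 0.6917.

0.6917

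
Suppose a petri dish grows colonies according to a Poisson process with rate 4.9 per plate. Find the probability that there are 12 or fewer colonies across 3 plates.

Over the interval, μ = 4.9 × 3 = 14.7 (3 plates).
P(N ≤ 12) = Σ_{j=0}^{12} e^(−μ) μ^j/j! ≈ 0.2932.

0.2932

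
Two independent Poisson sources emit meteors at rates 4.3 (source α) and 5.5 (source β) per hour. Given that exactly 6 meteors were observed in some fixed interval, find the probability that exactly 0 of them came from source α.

Given the total, each event is independently from source α with probability p = λ_α/(λ_α+λ_β) = 4.3/9.8 ≈ 0.4388.
So K ~ Binomial(6, 4.3/9.8): P(K = 0) = C(6,0) · (4.3/9.8)^0 · (5.5/9.8)^6 ≈ 0.0312.

0.0312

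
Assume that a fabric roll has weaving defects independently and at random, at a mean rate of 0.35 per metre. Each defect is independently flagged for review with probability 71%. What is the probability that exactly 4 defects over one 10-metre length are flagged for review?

Thinning: the defects that are flagged for review themselves form a Poisson process with rate 0.71 × 0.35 = 0.2485 per metre.
Over the interval, μ = 0.2485 × 10 = 2.485 (a 10-metre length = 10 metres).
P(N = 4) = e^(−2.485) · 2.485^4/4! ≈ 0.1324.

0.1324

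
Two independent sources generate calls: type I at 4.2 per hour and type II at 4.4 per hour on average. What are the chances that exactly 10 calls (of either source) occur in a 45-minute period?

Independent Poisson processes superpose: combined rate λ = 4.2 + 4.4 = 8.6 per hour.
Over the interval, μ = 8.6 × 0.75 = 6.45 (a 45-minute period = 0.75 hours).
P(N = 10) = e^(−6.45) · 6.45^10/10! ≈ 0.0543.

0.0543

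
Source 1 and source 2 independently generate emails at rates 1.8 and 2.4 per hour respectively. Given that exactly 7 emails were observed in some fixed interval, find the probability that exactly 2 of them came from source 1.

Given the total, each event is independently from source 1 with probability p = λ_1/(λ_1+λ_2) = 1.8/4.2 ≈ 0.4286.
So K ~ Binomial(7, 1.8/4.2): P(K = 2) = C(7,2) · (1.8/4.2)^2 · (2.4/4.2)^5 ≈ 0.2350.

0.2350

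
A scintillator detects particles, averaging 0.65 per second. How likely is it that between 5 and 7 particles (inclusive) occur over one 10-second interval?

0.4491

Over the interval, μ = 0.65 × 10 = 6.5 (a 10-second interval = 10 seconds).
P(5 ≤ N ≤ 7) = Σ_{j=5}^{7} e^(−6.5) · 6.5^j/j! ≈ 0.4491.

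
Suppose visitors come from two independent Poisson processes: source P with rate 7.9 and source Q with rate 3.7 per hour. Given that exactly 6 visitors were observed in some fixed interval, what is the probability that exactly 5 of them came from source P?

0.2804

Given the total, each event is independently from source P with probability p = λ_P/(λ_P+λ_Q) = 7.9/11.6 ≈ 0.6810.
So K ~ Binomial(6, 7.9/11.6): P(K = 5) = C(6,5) · (7.9/11.6)^5 · (3.7/11.6)^1 ≈ 0.2804.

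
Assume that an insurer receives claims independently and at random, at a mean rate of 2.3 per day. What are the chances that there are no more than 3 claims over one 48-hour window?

0.3257

Over the interval, μ = 2.3 × 2 = 4.6 (a 48-hour window = 2 days).
P(N ≤ 3) = Σ_{j=0}^{3} e^(−μ) μ^j/j! ≈ 0.3257.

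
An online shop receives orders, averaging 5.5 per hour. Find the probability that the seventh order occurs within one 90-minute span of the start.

Over the interval, μ = 5.5 × 1.5 = 8.25 (a 90-minute span = 1.5 hours).
The seventh arrival falls in the interval iff at least 7 events occur there: P(S_7 ≤ t) = P(N ≥ 7) = 1 − P(N ≤ 6) ≈ 0.7162.

0.7162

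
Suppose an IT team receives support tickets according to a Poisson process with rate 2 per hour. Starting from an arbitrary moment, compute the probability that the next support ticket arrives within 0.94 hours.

Inter-arrival times are exponential with rate λ = 2 per hour.
P(T ≤ 0.94) = 1 − e^(−λt) = 1 − e^(−2 × 0.94) = 1 − e^(−1.88) ≈ 0.8474.

0.8474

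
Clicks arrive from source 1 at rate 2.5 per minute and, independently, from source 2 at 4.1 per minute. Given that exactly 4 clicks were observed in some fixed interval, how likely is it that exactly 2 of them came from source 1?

0.3322

Given the total, each event is independently from source 1 with probability p = λ_1/(λ_1+λ_2) = 2.5/6.6 ≈ 0.3788.
So K ~ Binomial(4, 2.5/6.6): P(K = 2) = C(4,2) · (2.5/6.6)^2 · (4.1/6.6)^2 ≈ 0.3322.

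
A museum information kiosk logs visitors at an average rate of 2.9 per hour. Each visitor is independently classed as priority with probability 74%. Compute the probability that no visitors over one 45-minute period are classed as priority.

Thinning: the visitors that are classed as priority themselves form a Poisson process with rate 0.74 × 2.9 = 2.146 per hour.
Over the interval, μ = 2.146 × 0.75 = 1.6095 (a 45-minute period = 0.75 hours).
P(N = 0) = e^(−1.6095) · 1.6095^0/0! ≈ 0.2000.

0.2000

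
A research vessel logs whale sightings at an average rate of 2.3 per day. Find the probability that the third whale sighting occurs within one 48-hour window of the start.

0.8374

Over the interval, μ = 2.3 × 2 = 4.6 (a 48-hour window = 2 days).
The third arrival falls in the interval iff at least 3 events occur there: P(S_3 ≤ t) = P(N ≥ 3) = 1 − P(N ≤ 2) ≈ 0.8374.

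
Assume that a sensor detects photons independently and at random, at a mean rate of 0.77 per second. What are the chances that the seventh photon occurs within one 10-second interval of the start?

0.6486

Over the interval, μ = 0.77 × 10 = 7.7 (a 10-second interval = 10 seconds).
The seventh arrival falls in the interval iff at least 7 events occur there: P(S_7 ≤ t) = P(N ≥ 7) = 1 − P(N ≤ 6) ≈ 0.6486.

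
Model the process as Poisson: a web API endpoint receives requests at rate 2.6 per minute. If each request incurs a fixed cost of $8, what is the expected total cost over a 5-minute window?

E[N] = 2.6 × 5 = 13 (a 5-minute window = 5 minutes); E[cost] = 13 × $8 = $104.

$104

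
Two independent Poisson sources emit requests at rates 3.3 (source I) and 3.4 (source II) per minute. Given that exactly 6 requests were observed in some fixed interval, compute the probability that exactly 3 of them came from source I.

0.3123

Given the total, each event is independently from source I with probability p = λ_I/(λ_I+λ_II) = 3.3/6.7 ≈ 0.4925.
So K ~ Binomial(6, 3.3/6.7): P(K = 3) = C(6,3) · (3.3/6.7)^3 · (3.4/6.7)^3 ≈ 0.3123.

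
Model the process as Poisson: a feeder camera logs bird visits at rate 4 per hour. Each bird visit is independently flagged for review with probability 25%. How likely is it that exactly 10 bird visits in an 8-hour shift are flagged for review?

0.0993

Thinning: the bird visits that are flagged for review themselves form a Poisson process with rate 0.25 × 4 = 1 per hour.
Over the interval, μ = 1 × 8 = 8 (an 8-hour shift = 8 hours).
P(N = 10) = e^(−8) · 8^10/10! ≈ 0.0993.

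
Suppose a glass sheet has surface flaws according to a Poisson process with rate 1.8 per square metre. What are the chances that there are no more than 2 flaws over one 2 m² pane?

0.3027

Over the interval, μ = 1.8 × 2 = 3.6 (a 2 m² pane = 2 square metres).
P(N ≤ 2) = Σ_{j=0}^{2} e^(−μ) μ^j/j! ≈ 0.3027.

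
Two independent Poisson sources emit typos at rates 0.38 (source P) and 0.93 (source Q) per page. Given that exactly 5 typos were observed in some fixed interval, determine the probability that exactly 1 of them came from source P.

Given the total, each event is independently from source P with probability p = λ_P/(λ_P+λ_Q) = 0.38/1.31 ≈ 0.2901.
So K ~ Binomial(5, 0.38/1.31): P(K = 1) = C(5,1) · (0.38/1.31)^1 · (0.93/1.31)^4 ≈ 0.3684.

0.3684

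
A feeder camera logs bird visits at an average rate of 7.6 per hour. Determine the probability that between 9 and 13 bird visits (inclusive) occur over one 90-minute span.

0.5446

Over the interval, μ = 7.6 × 1.5 = 11.4 (a 90-minute span = 1.5 hours).
P(9 ≤ N ≤ 13) = Σ_{j=9}^{13} e^(−11.4) · 11.4^j/j! ≈ 0.5446.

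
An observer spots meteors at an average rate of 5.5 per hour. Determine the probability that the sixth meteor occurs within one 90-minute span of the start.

Over the interval, μ = 5.5 × 1.5 = 8.25 (a 90-minute span = 1.5 hours).
The sixth arrival falls in the interval iff at least 6 events occur there: P(S_6 ≤ t) = P(N ≥ 6) = 1 − P(N ≤ 5) ≈ 0.8306.

0.8306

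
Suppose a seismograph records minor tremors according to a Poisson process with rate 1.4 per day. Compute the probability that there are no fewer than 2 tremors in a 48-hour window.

0.7689

Over the interval, μ = 1.4 × 2 = 2.8 (a 48-hour window = 2 days).
P(N ≥ 2) = 1 − P(N ≤ 1) = 1 − Σ_{j=0}^{1} e^(−μ) μ^j/j! ≈ 0.7689.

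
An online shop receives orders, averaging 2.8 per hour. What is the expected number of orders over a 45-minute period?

E[N] = λt = 2.8 × 0.75 = 2.1 (a 45-minute period = 0.75 hours).

2.1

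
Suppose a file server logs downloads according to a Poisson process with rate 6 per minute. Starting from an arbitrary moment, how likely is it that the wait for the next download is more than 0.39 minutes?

The wait for the next event is exponential with rate λ = 6 per minute.
P(T > 0.39) = e^(−λt) = e^(−6 × 0.39) = e^(−2.34) ≈ 0.0963.

0.0963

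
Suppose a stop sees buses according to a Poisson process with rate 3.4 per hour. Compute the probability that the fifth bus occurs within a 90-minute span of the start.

Over the interval, μ = 3.4 × 1.5 = 5.1 (a 90-minute span = 1.5 hours).
The fifth arrival falls in the interval iff at least 5 events occur there: P(S_5 ≤ t) = P(N ≥ 5) = 1 − P(N ≤ 4) ≈ 0.5769.

0.5769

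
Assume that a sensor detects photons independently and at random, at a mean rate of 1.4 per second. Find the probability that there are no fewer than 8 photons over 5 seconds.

Over the interval, μ = 1.4 × 5 = 7 (5 seconds).
P(N ≥ 8) = 1 − P(N ≤ 7) = 1 − Σ_{j=0}^{7} e^(−μ) μ^j/j! ≈ 0.4013.

0.4013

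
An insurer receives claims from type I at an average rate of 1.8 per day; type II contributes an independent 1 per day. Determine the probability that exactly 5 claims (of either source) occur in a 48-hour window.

Independent Poisson processes superpose: combined rate λ = 1.8 + 1 = 2.8 per day.
Over the interval, μ = 2.8 × 2 = 5.6 (a 48-hour window = 2 days).
P(N = 5) = e^(−5.6) · 5.6^5/5! ≈ 0.1697.

0.1697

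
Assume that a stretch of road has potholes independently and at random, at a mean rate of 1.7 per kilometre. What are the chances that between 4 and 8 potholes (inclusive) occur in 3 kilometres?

Over the interval, μ = 1.7 × 3 = 5.1 (3 kilometres).
P(4 ≤ N ≤ 8) = Σ_{j=4}^{8} e^(−5.1) · 5.1^j/j! ≈ 0.6739.

0.6739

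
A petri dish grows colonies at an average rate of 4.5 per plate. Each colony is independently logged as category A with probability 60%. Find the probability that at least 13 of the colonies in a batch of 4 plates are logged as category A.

Thinning: the colonies that are logged as category A themselves form a Poisson process with rate 0.6 × 4.5 = 2.7 per plate.
Over the interval, μ = 2.7 × 4 = 10.8 (a batch of 4 plates = 4 plates).
P(N ≥ 13) = 1 − P(N ≤ 12) ≈ 0.2896.

0.2896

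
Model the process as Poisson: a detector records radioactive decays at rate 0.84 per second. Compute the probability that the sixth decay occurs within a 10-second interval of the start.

0.8427

Over the interval, μ = 0.84 × 10 = 8.4 (a 10-second interval = 10 seconds).
The sixth arrival falls in the interval iff at least 6 events occur there: P(S_6 ≤ t) = P(N ≥ 6) = 1 − P(N ≤ 5) ≈ 0.8427.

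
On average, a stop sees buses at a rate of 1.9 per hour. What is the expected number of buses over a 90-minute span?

2.85

E[N] = λt = 1.9 × 1.5 = 2.85 (a 90-minute span = 1.5 hours).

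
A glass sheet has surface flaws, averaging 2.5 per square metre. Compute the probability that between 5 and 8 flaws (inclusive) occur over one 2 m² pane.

Over the interval, μ = 2.5 × 2 = 5 (a 2 m² pane = 2 square metres).
P(5 ≤ N ≤ 8) = Σ_{j=5}^{8} e^(−5) · 5^j/j! ≈ 0.4914.

0.4914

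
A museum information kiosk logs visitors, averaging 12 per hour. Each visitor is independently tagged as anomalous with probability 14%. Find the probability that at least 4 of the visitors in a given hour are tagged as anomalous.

0.0902

Thinning: the visitors that are tagged as anomalous themselves form a Poisson process with rate 0.14 × 12 = 1.68 per hour.
So μ = 1.68.
P(N ≥ 4) = 1 − P(N ≤ 3) ≈ 0.0902.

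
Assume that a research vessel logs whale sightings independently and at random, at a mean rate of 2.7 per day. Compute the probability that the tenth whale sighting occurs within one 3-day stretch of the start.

0.2959

Over the interval, μ = 2.7 × 3 = 8.1 (a 3-day stretch = 3 days).
The tenth arrival falls in the interval iff at least 10 events occur there: P(S_10 ≤ t) = P(N ≥ 10) = 1 − P(N ≤ 9) ≈ 0.2959.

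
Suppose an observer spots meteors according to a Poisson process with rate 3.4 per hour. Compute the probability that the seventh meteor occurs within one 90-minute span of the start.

0.2526

Over the interval, μ = 3.4 × 1.5 = 5.1 (a 90-minute span = 1.5 hours).
The seventh arrival falls in the interval iff at least 7 events occur there: P(S_7 ≤ t) = P(N ≥ 7) = 1 − P(N ≤ 6) ≈ 0.2526.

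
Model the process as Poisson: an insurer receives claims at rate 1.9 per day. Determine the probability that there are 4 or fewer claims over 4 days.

Over the interval, μ = 1.9 × 4 = 7.6 (4 days).
P(N ≤ 4) = Σ_{j=0}^{4} e^(−μ) μ^j/j! ≈ 0.1249.

0.1249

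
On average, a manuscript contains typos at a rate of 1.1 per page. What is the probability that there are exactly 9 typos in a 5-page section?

Over the interval, μ = 1.1 × 5 = 5.5 (a 5-page section = 5 pages).
P(N = 9) = e^(−μ) μ^9/9! = e^(−5.5) · 5.5^9/362880 ≈ 0.0519.

0.0519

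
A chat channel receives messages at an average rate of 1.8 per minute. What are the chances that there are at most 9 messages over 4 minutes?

0.8096

Over the interval, μ = 1.8 × 4 = 7.2 (4 minutes).
P(N ≤ 9) = Σ_{j=0}^{9} e^(−μ) μ^j/j! ≈ 0.8096.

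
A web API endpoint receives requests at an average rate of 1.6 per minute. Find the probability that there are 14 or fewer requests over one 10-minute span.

0.3675

Over the interval, μ = 1.6 × 10 = 16 (a 10-minute span = 10 minutes).
P(N ≤ 14) = Σ_{j=0}^{14} e^(−μ) μ^j/j! ≈ 0.3675.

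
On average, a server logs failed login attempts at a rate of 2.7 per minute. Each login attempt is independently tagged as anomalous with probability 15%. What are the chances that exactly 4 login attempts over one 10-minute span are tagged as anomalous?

Thinning: the login attempts that are tagged as anomalous themselves form a Poisson process with rate 0.15 × 2.7 = 0.405 per minute.
Over the interval, μ = 0.405 × 10 = 4.05 (a 10-minute span = 10 minutes).
P(N = 4) = e^(−4.05) · 4.05^4/4! ≈ 0.1953.

0.1953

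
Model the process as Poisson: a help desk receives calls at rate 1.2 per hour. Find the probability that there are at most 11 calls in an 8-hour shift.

Over the interval, μ = 1.2 × 8 = 9.6 (an 8-hour shift = 8 hours).
P(N ≤ 11) = Σ_{j=0}^{11} e^(−μ) μ^j/j! ≈ 0.7412.

0.7412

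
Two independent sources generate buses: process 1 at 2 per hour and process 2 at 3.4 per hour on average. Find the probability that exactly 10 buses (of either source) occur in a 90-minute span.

0.1017

Independent Poisson processes superpose: combined rate λ = 2 + 3.4 = 5.4 per hour.
Over the interval, μ = 5.4 × 1.5 = 8.1 (a 90-minute span = 1.5 hours).
P(N = 10) = e^(−8.1) · 8.1^10/10! ≈ 0.1017.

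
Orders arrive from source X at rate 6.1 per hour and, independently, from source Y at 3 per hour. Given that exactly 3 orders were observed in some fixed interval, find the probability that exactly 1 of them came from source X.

0.2186

Given the total, each event is independently from source X with probability p = λ_X/(λ_X+λ_Y) = 6.1/9.1 ≈ 0.6703.
So K ~ Binomial(3, 6.1/9.1): P(K = 1) = C(3,1) · (6.1/9.1)^1 · (3/9.1)^2 ≈ 0.2186.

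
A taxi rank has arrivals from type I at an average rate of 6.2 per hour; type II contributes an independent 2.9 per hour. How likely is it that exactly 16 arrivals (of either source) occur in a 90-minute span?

Independent Poisson processes superpose: combined rate λ = 6.2 + 2.9 = 9.1 per hour.
Over the interval, μ = 9.1 × 1.5 = 13.65 (a 90-minute span = 1.5 hours).
P(N = 16) = e^(−13.65) · 13.65^16/16! ≈ 0.0819.

0.0819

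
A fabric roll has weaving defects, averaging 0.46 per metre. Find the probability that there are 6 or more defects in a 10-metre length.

0.3142

Over the interval, μ = 0.46 × 10 = 4.6 (a 10-metre length = 10 metres).
P(N ≥ 6) = 1 − P(N ≤ 5) = 1 − Σ_{j=0}^{5} e^(−μ) μ^j/j! ≈ 0.3142.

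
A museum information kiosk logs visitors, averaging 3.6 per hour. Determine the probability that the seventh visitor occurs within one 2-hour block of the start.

0.5796

Over the interval, μ = 3.6 × 2 = 7.2 (a 2-hour block = 2 hours).
The seventh arrival falls in the interval iff at least 7 events occur there: P(S_7 ≤ t) = P(N ≥ 7) = 1 − P(N ≤ 6) ≈ 0.5796.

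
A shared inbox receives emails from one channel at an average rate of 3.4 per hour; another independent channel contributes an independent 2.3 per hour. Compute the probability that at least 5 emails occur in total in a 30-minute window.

0.1602

Independent Poisson processes superpose: combined rate λ = 3.4 + 2.3 = 5.7 per hour.
Over the interval, μ = 5.7 × 0.5 = 2.85 (a 30-minute window = 0.5 hours).
P(N ≥ 5) = 1 − P(N ≤ 4) ≈ 0.1602.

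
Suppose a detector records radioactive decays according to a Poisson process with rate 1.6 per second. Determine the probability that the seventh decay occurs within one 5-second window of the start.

Over the interval, μ = 1.6 × 5 = 8 (a 5-second window = 5 seconds).
The seventh arrival falls in the interval iff at least 7 events occur there: P(S_7 ≤ t) = P(N ≥ 7) = 1 − P(N ≤ 6) ≈ 0.6866.

0.6866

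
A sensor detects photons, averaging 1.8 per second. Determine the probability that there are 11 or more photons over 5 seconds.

0.2940

Over the interval, μ = 1.8 × 5 = 9 (5 seconds).
P(N ≥ 11) = 1 − P(N ≤ 10) = 1 − Σ_{j=0}^{10} e^(−μ) μ^j/j! ≈ 0.2940.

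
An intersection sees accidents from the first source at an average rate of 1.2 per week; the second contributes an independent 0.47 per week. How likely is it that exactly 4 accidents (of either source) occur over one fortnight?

Independent Poisson processes superpose: combined rate λ = 1.2 + 0.47 = 1.67 per week.
Over the interval, μ = 1.67 × 2 = 3.34 (a fortnight = 2 weeks).
P(N = 4) = e^(−3.34) · 3.34^4/4! ≈ 0.1838.

0.1838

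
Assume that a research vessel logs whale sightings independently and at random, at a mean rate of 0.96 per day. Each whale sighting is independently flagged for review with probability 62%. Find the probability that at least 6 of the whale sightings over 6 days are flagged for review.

Thinning: the whale sightings that are flagged for review themselves form a Poisson process with rate 0.62 × 0.96 = 0.5952 per day.
Over the interval, μ = 0.5952 × 6 = 3.5712 (6 days).
P(N ≥ 6) = 1 − P(N ≤ 5) ≈ 0.1519.

0.1519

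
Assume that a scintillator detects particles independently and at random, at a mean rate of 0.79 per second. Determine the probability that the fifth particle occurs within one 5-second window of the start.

0.3614

Over the interval, μ = 0.79 × 5 = 3.95 (a 5-second window = 5 seconds).
The fifth arrival falls in the interval iff at least 5 events occur there: P(S_5 ≤ t) = P(N ≥ 5) = 1 − P(N ≤ 4) ≈ 0.3614.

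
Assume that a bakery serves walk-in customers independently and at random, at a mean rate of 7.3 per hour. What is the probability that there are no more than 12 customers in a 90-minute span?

0.6942

Over the interval, μ = 7.3 × 1.5 = 10.95 (a 90-minute span = 1.5 hours).
P(N ≤ 12) = Σ_{j=0}^{12} e^(−μ) μ^j/j! ≈ 0.6942.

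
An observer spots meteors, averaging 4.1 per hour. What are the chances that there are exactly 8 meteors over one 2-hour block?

Over the interval, μ = 4.1 × 2 = 8.2 (a 2-hour block = 2 hours).
P(N = 8) = e^(−μ) μ^8/8! = e^(−8.2) · 8.2^8/40320 ≈ 0.1392.

0.1392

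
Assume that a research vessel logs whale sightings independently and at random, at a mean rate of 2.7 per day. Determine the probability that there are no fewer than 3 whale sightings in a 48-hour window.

0.9052

Over the interval, μ = 2.7 × 2 = 5.4 (a 48-hour window = 2 days).
P(N ≥ 3) = 1 − P(N ≤ 2) = 1 − Σ_{j=0}^{2} e^(−μ) μ^j/j! ≈ 0.9052.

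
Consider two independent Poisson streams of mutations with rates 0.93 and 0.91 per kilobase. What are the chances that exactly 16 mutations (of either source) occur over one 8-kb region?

0.0940

Independent Poisson processes superpose: combined rate λ = 0.93 + 0.91 = 1.84 per kilobase.
Over the interval, μ = 1.84 × 8 = 14.72 (an 8-kb region = 8 kilobases).
P(N = 16) = e^(−14.72) · 14.72^16/16! ≈ 0.0940.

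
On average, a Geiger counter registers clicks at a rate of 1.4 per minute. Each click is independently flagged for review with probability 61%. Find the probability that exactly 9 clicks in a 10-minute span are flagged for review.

0.1302

Thinning: the clicks that are flagged for review themselves form a Poisson process with rate 0.61 × 1.4 = 0.854 per minute.
Over the interval, μ = 0.854 × 10 = 8.54 (a 10-minute span = 10 minutes).
P(N = 9) = e^(−8.54) · 8.54^9/9! ≈ 0.1302.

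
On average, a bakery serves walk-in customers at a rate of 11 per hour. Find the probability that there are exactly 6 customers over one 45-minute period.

0.1144

Over the interval, μ = 11 × 0.75 = 8.25 (a 45-minute period = 0.75 hours).
P(N = 6) = e^(−μ) μ^6/6! = e^(−8.25) · 8.25^6/720 ≈ 0.1144.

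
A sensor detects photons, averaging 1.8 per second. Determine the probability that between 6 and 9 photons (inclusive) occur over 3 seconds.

Over the interval, μ = 1.8 × 3 = 5.4 (3 seconds).
P(6 ≤ N ≤ 9) = Σ_{j=6}^{9} e^(−5.4) · 5.4^j/j! ≈ 0.4051.

0.4051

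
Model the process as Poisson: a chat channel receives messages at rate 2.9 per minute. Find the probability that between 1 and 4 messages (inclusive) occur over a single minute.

With mean μ = 2.9 per minute,
P(1 ≤ N ≤ 4) = Σ_{j=1}^{4} e^(−2.9) · 2.9^j/j! ≈ 0.7768.

0.7768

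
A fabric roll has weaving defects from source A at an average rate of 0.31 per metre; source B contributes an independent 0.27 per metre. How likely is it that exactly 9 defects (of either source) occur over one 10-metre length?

Independent Poisson processes superpose: combined rate λ = 0.31 + 0.27 = 0.58 per metre.
Over the interval, μ = 0.58 × 10 = 5.8 (a 10-metre length = 10 metres).
P(N = 9) = e^(−5.8) · 5.8^9/9! ≈ 0.0620.

0.0620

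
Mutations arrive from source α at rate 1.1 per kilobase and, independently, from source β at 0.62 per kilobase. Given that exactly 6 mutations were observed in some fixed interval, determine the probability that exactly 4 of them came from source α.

0.3260

Given the total, each event is independently from source α with probability p = λ_α/(λ_α+λ_β) = 1.1/1.72 ≈ 0.6395.
So K ~ Binomial(6, 1.1/1.72): P(K = 4) = C(6,4) · (1.1/1.72)^4 · (0.62/1.72)^2 ≈ 0.3260.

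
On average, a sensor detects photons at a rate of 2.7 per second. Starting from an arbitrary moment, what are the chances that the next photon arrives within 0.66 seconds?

Inter-arrival times are exponential with rate λ = 2.7 per second.
P(T ≤ 0.66) = 1 − e^(−λt) = 1 − e^(−2.7 × 0.66) = 1 − e^(−1.782) ≈ 0.8317.

0.8317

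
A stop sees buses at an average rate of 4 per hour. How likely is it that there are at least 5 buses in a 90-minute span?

0.7149

Over the interval, μ = 4 × 1.5 = 6 (a 90-minute span = 1.5 hours).
P(N ≥ 5) = 1 − P(N ≤ 4) = 1 − Σ_{j=0}^{4} e^(−μ) μ^j/j! ≈ 0.7149.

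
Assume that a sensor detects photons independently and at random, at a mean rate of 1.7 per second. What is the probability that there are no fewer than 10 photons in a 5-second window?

Over the interval, μ = 1.7 × 5 = 8.5 (a 5-second window = 5 seconds).
P(N ≥ 10) = 1 − P(N ≤ 9) = 1 − Σ_{j=0}^{9} e^(−μ) μ^j/j! ≈ 0.3470.

0.3470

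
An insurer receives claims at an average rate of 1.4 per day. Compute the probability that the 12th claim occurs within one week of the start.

0.2807

Over the interval, μ = 1.4 × 7 = 9.8 (a week = 7 days).
The 12th arrival falls in the interval iff at least 12 events occur there: P(S_12 ≤ t) = P(N ≥ 12) = 1 − P(N ≤ 11) ≈ 0.2807.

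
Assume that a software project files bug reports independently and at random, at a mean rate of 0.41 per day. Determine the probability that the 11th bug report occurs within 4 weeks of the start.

Over the interval, μ = 0.41 × 28 = 11.48 (4 weeks = 28 days).
The 11th arrival falls in the interval iff at least 11 events occur there: P(S_11 ≤ t) = P(N ≥ 11) = 1 − P(N ≤ 10) ≈ 0.5960.

0.5960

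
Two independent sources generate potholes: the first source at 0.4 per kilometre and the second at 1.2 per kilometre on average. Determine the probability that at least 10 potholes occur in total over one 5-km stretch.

0.2834

Independent Poisson processes superpose: combined rate λ = 0.4 + 1.2 = 1.6 per kilometre.
Over the interval, μ = 1.6 × 5 = 8 (a 5-km stretch = 5 kilometres).
P(N ≥ 10) = 1 − P(N ≤ 9) ≈ 0.2834.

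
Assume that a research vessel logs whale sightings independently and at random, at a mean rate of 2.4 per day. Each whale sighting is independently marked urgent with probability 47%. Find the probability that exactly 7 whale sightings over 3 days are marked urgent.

0.0342

Thinning: the whale sightings that are marked urgent themselves form a Poisson process with rate 0.47 × 2.4 = 1.128 per day.
Over the interval, μ = 1.128 × 3 = 3.384 (3 days).
P(N = 7) = e^(−3.384) · 3.384^7/7! ≈ 0.0342.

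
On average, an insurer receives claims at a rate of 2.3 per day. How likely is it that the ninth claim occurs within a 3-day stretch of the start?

0.2580

Over the interval, μ = 2.3 × 3 = 6.9 (a 3-day stretch = 3 days).
The ninth arrival falls in the interval iff at least 9 events occur there: P(S_9 ≤ t) = P(N ≥ 9) = 1 − P(N ≤ 8) ≈ 0.2580.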